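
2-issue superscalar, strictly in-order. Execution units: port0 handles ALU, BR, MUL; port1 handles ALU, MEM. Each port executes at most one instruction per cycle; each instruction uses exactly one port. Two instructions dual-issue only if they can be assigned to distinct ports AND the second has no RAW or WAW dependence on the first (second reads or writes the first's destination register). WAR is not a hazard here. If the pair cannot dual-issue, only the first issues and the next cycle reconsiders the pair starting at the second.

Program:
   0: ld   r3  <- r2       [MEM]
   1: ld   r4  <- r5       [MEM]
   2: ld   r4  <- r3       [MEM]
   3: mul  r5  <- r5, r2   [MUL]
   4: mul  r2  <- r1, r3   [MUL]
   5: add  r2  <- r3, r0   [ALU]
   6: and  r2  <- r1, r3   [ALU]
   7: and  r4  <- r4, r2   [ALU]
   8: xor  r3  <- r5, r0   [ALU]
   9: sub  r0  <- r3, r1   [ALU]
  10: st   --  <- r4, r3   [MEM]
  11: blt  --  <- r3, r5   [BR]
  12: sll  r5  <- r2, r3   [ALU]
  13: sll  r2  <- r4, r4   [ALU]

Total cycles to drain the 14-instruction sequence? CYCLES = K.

#0 head=0: ld.MEM i0 no-port MEM/MEM
#1 head=1: ld.MEM i1 no-port MEM/MEM
#2 head=2: ld.MEM/mul.MUL i2/i3 dual
#3 head=4: mul.MUL i4 WAW r2
#4 head=5: add.ALU i5 WAW r2
#5 head=6: and.ALU i6 RAW r2
#6 head=7: and.ALU/xor.ALU i7/i8 dual
#7 head=9: sub.ALU/st.MEM i9/i10 dual
#8 head=11: blt.BR/sll.ALU i11/i12 dual
#9 head=13: sll.ALU i13 tail

CYCLES = 10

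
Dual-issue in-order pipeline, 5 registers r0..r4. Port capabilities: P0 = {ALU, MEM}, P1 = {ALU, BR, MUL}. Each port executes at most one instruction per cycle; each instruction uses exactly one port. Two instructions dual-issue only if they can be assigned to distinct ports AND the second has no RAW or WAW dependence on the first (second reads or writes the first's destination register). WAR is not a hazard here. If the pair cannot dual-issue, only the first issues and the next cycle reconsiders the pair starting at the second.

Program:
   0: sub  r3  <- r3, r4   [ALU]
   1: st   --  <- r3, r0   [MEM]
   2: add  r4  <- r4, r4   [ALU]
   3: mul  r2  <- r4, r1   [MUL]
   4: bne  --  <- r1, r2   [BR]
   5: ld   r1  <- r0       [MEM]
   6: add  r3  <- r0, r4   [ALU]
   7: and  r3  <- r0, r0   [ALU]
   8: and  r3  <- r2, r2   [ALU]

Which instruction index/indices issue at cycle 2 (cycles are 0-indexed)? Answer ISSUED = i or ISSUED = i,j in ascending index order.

#0 head=0: sub i0 RAW r3
#1 head=1: st add i1&i2 2-wide
#2 head=3: mul i3 no-port MUL/BR
#3 head=4: bne ld i4&i5 2-wide
#4 head=6: add i6 WAW r3
#5 head=7: and i7 WAW r3
#6 head=8: and i8 tail

ISSUED = 3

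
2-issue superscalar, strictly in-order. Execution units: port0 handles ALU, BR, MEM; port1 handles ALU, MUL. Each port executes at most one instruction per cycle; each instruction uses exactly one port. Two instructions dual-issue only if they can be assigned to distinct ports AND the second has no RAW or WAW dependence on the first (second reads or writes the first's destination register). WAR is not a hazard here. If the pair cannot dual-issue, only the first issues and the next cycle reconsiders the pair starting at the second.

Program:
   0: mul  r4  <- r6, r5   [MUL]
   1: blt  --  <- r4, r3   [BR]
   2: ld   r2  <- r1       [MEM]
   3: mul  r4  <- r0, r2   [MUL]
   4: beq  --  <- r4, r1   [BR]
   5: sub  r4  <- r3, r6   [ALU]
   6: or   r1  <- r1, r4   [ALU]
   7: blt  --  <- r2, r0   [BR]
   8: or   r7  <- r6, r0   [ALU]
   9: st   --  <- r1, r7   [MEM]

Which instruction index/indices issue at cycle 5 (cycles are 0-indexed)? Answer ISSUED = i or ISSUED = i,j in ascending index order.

c0: i0 mul.MUL  RAW r4
c1: i1 blt.BR  no-port BR/MEM
c2: i2 ld.MEM  RAW r2
c3: i3 mul.MUL  RAW r4
c4: i4,i5 beq.BR/sub.ALU  2-wide
c5: i6,i7 or.ALU/blt.BR  2-wide
c6: i8 or.ALU  RAW r7
c7: i9 st.MEM  tail

ISSUED = 6,7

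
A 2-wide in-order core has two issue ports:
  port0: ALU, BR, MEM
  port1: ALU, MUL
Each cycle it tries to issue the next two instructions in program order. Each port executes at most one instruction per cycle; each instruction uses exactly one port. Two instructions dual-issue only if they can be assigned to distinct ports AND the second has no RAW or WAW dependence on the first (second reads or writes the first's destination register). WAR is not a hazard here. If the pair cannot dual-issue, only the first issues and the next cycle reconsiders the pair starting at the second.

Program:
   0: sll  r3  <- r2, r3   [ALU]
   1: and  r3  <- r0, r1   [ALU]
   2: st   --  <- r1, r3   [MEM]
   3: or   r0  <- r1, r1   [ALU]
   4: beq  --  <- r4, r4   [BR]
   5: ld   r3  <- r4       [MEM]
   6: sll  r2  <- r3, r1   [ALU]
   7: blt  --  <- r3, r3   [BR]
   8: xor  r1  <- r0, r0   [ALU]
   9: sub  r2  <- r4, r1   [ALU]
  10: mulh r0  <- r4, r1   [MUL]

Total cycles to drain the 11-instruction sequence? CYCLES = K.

c0: i0 sll  WAW r3
c1: i1 and  RAW r3
c2: i2+i3 st/or  pair
c3: i4 beq  no-port BR/MEM
c4: i5 ld  RAW r3
c5: i6+i7 sll/blt  pair
c6: i8 xor  RAW r1
c7: i9+i10 sub/mulh  pair

CYCLES = 8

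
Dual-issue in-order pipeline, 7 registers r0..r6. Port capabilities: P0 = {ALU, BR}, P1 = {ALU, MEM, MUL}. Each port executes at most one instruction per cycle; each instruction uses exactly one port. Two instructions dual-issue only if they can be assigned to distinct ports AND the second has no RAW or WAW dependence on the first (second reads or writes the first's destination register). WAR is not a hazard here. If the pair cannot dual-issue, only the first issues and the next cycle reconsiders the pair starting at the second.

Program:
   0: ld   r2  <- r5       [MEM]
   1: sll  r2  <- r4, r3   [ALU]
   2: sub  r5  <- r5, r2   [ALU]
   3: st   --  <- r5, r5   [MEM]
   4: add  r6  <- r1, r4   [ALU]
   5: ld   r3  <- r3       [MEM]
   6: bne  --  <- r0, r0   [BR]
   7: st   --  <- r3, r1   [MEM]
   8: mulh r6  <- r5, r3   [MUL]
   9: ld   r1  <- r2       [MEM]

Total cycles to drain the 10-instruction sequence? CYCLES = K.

t=0 i0:ld ; WAW r2
t=1 i1:sll ; RAW r2
t=2 i2:sub ; RAW r5
t=3 i3/i4:st;add ; 2-wide
t=4 i5/i6:ld;bne ; 2-wide
t=5 i7:st ; no-port MEM/MUL
t=6 i8:mulh ; no-port MUL/MEM
t=7 i9:ld ; tail

CYCLES = 8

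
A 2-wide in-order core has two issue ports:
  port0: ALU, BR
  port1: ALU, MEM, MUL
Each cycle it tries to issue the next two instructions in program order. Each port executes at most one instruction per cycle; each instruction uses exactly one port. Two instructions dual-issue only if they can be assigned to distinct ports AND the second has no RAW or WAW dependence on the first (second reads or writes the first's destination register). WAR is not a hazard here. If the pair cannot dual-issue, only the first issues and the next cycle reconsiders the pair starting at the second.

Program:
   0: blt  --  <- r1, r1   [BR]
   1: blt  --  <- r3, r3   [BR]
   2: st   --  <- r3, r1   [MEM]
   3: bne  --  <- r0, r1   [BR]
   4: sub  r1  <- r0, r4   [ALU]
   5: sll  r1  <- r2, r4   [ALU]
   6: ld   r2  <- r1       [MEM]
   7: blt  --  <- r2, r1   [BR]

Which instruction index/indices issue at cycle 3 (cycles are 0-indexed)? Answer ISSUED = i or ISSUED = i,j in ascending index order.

ISSUED = 5

[0] i0  blt  -- no-port BR/BR
[1] i1/i2  blt st  -- pair
[2] i3/i4  bne sub  -- pair
[3] i5  sll  -- RAW r1
[4] i6  ld  -- RAW r2
[5] i7  blt  -- tail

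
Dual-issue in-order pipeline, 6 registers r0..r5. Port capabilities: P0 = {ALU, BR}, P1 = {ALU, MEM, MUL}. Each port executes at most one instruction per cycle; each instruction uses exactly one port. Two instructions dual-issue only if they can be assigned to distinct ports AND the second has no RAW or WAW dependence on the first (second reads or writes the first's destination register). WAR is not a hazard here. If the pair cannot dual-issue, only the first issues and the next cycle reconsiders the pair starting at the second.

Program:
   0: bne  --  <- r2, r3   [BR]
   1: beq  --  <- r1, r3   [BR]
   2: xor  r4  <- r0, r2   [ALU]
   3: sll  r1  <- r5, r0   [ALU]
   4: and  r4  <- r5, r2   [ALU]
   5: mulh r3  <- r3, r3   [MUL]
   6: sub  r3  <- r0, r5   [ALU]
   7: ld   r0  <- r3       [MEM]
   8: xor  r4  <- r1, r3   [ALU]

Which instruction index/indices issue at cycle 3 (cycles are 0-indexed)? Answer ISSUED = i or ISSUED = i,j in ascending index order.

[0] i0  bne.BR  -- no-port BR/BR
[1] i1,i2  beq.BR;xor.ALU  -- dual
[2] i3,i4  sll.ALU;and.ALU  -- dual
[3] i5  mulh.MUL  -- WAW r3
[4] i6  sub.ALU  -- RAW r3
[5] i7,i8  ld.MEM;xor.ALU  -- dual

ISSUED = 5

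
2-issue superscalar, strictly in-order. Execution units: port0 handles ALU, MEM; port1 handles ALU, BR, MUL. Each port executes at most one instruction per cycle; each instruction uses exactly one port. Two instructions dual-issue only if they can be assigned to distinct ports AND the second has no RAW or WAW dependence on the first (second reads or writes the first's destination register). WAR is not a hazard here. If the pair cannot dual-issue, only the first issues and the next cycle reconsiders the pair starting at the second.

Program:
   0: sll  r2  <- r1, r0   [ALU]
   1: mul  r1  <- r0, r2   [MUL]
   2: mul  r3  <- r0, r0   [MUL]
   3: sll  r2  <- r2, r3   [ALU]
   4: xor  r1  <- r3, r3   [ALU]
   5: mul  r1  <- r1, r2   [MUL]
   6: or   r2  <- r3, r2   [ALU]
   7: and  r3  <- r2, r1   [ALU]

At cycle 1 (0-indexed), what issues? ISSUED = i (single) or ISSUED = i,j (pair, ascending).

0. sll.ALU @i0  | RAW r2
1. mul.MUL @i1  | no-port MUL/MUL
2. mul.MUL @i2  | RAW r3
3. sll.ALU;xor.ALU @i3/i4  | dual
4. mul.MUL;or.ALU @i5/i6  | dual
5. and.ALU @i7  | tail

ISSUED = 1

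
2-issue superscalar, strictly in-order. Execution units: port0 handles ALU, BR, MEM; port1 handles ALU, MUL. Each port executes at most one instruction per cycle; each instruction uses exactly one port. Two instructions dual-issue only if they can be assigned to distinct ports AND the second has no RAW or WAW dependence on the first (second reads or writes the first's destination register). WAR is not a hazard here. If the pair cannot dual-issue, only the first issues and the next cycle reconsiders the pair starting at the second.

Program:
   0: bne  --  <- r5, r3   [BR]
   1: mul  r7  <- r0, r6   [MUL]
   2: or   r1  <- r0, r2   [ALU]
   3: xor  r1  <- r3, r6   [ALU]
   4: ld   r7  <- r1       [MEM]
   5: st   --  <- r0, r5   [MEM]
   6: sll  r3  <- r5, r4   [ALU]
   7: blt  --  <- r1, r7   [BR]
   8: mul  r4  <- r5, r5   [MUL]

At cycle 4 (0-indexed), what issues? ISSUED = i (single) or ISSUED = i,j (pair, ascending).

c0: i0&i1 bne+mul  pair
c1: i2 or  WAW r1
c2: i3 xor  RAW r1
c3: i4 ld  no-port MEM/MEM
c4: i5&i6 st+sll  pair
c5: i7&i8 blt+mul  pair

ISSUED = 5,6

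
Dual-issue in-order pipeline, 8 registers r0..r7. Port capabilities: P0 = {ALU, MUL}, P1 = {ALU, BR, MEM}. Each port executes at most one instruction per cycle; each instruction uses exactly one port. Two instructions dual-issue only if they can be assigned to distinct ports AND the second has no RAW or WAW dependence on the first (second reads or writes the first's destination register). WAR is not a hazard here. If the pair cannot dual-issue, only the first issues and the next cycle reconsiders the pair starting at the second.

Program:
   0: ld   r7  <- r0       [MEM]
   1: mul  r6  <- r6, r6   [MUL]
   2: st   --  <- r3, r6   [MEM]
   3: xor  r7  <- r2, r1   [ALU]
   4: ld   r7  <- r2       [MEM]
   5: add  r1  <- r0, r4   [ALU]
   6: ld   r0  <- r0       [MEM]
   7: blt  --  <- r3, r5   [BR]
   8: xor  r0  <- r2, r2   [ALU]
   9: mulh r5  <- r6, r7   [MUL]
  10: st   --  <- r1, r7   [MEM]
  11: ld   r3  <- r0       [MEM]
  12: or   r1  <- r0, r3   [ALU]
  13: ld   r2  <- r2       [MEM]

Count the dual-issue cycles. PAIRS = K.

c0: i0+i1 ld+mul  dual
c1: i2+i3 st+xor  dual
c2: i4+i5 ld+add  dual
c3: i6 ld  no-port MEM/BR
c4: i7+i8 blt+xor  dual
c5: i9+i10 mulh+st  dual
c6: i11 ld  RAW r3
c7: i12+i13 or+ld  dual

PAIRS = 6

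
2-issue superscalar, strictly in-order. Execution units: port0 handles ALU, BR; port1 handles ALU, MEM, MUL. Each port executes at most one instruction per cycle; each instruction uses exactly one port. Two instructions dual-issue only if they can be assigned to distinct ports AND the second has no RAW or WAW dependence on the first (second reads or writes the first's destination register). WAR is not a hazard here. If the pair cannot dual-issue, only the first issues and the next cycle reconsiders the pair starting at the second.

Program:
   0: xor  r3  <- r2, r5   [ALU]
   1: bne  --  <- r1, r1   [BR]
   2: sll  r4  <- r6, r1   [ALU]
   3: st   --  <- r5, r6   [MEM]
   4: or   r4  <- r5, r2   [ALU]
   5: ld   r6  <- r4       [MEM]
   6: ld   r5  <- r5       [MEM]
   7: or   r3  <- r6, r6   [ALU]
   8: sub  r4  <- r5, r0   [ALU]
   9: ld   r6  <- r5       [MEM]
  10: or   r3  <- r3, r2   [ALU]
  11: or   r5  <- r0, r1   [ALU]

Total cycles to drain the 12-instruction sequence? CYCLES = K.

[0] i0/i1  xor bne  -- dual
[1] i2/i3  sll st  -- dual
[2] i4  or  -- RAW r4
[3] i5  ld  -- no-port MEM/MEM
[4] i6/i7  ld or  -- dual
[5] i8/i9  sub ld  -- dual
[6] i10/i11  or or  -- dual

CYCLES = 7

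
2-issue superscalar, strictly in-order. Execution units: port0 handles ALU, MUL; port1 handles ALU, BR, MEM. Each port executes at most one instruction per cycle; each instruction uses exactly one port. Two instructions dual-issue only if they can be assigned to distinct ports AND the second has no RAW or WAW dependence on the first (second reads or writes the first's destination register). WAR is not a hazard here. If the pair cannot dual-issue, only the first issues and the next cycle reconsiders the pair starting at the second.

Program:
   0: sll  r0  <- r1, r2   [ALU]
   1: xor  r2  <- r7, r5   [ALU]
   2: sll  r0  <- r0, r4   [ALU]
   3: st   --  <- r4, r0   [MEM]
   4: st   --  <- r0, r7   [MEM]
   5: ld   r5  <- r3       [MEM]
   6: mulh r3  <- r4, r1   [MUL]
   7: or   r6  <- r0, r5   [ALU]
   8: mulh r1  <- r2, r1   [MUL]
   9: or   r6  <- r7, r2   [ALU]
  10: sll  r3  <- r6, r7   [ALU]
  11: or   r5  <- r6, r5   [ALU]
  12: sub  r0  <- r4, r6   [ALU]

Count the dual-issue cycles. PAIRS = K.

PAIRS = 4

0. sll/xor @i0+i1  | dual
1. sll @i2  | RAW r0
2. st @i3  | no-port MEM/MEM
3. st @i4  | no-port MEM/MEM
4. ld/mulh @i5+i6  | dual
5. or/mulh @i7+i8  | dual
6. or @i9  | RAW r6
7. sll/or @i10+i11  | dual
8. sub @i12  | tail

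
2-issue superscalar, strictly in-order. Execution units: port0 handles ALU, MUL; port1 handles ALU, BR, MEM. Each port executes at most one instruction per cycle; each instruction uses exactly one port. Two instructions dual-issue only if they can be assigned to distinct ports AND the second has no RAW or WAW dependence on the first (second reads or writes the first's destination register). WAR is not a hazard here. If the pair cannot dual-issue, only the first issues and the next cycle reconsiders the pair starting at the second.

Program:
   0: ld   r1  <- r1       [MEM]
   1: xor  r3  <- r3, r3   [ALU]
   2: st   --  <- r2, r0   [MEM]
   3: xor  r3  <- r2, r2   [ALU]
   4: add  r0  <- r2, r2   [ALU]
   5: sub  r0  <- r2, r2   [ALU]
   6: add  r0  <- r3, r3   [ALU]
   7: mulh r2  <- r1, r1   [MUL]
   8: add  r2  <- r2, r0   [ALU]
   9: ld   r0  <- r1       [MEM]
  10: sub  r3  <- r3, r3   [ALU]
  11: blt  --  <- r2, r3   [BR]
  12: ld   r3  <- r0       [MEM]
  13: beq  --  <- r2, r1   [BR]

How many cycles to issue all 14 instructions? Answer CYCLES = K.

c0: i0&i1 ld xor  dual
c1: i2&i3 st xor  dual
c2: i4 add  WAW r0
c3: i5 sub  WAW r0
c4: i6&i7 add mulh  dual
c5: i8&i9 add ld  dual
c6: i10 sub  RAW r3
c7: i11 blt  no-port BR/MEM
c8: i12 ld  no-port MEM/BR
c9: i13 beq  tail

CYCLES = 10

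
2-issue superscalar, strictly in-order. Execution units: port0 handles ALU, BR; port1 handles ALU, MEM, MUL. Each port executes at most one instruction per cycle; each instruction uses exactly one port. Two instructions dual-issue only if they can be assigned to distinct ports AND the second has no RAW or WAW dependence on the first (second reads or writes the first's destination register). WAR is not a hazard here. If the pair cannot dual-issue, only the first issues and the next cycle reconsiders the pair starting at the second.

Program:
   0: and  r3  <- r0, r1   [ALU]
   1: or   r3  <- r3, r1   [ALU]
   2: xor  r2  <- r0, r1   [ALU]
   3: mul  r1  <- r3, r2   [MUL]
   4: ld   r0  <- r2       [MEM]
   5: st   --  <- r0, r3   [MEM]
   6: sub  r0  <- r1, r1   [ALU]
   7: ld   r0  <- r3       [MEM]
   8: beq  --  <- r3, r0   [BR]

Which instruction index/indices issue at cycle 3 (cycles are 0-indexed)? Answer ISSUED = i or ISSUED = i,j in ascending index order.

0. and.ALU @i0  | RAW+WAW r3
1. or.ALU/xor.ALU @i1+i2  | 2-wide
2. mul.MUL @i3  | no-port MUL/MEM
3. ld.MEM @i4  | no-port MEM/MEM
4. st.MEM/sub.ALU @i5+i6  | 2-wide
5. ld.MEM @i7  | RAW r0
6. beq.BR @i8  | tail

ISSUED = 4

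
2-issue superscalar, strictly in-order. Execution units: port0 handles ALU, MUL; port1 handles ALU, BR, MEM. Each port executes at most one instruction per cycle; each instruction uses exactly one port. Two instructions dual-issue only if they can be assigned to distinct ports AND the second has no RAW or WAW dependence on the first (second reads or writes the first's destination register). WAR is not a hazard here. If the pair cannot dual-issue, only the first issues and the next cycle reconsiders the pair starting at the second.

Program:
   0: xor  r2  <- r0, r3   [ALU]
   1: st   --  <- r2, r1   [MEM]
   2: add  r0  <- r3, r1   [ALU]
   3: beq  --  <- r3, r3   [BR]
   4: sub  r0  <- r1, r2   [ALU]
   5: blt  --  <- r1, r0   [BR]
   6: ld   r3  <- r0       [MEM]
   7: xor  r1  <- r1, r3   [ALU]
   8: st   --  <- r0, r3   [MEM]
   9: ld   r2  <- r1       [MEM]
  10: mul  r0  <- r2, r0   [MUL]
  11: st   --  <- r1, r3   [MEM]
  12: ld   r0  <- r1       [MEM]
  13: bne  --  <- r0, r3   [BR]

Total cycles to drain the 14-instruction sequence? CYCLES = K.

CYCLES = 10

t=0 i0:xor.ALU ; RAW r2
t=1 i1&i2:st.MEM+add.ALU ; pair
t=2 i3&i4:beq.BR+sub.ALU ; pair
t=3 i5:blt.BR ; no-port BR/MEM
t=4 i6:ld.MEM ; RAW r3
t=5 i7&i8:xor.ALU+st.MEM ; pair
t=6 i9:ld.MEM ; RAW r2
t=7 i10&i11:mul.MUL+st.MEM ; pair
t=8 i12:ld.MEM ; no-port MEM/BR
t=9 i13:bne.BR ; tail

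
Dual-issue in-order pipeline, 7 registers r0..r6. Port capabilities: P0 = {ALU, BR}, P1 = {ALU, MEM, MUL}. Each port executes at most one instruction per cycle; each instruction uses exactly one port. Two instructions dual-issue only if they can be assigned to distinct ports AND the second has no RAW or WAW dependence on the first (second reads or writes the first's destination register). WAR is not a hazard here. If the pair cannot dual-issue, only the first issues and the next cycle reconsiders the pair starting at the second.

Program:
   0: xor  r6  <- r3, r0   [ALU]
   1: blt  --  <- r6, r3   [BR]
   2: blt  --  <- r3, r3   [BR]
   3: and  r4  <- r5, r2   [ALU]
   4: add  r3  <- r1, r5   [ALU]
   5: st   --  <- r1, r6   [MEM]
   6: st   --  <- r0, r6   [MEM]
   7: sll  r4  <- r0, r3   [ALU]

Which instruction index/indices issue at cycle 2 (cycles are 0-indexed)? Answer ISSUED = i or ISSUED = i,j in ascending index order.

[0] i0  xor.ALU  -- RAW r6
[1] i1  blt.BR  -- no-port BR/BR
[2] i2&i3  blt.BR/and.ALU  -- pair
[3] i4&i5  add.ALU/st.MEM  -- pair
[4] i6&i7  st.MEM/sll.ALU  -- pair

ISSUED = 2,3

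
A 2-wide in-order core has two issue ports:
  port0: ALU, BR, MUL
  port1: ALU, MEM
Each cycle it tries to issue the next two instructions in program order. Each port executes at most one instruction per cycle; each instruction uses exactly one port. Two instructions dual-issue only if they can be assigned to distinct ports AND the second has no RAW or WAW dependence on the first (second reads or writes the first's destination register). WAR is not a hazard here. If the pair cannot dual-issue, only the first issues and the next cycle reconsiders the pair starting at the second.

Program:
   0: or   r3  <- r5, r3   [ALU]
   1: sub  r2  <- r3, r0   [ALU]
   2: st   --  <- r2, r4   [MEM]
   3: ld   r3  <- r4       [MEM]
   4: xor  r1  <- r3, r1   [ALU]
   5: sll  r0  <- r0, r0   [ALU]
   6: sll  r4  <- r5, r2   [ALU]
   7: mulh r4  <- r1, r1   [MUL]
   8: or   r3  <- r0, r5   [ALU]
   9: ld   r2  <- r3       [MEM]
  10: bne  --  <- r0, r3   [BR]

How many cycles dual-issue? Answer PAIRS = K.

c0: i0 or.ALU  RAW r3
c1: i1 sub.ALU  RAW r2
c2: i2 st.MEM  no-port MEM/MEM
c3: i3 ld.MEM  RAW r3
c4: i4+i5 xor.ALU/sll.ALU  pair
c5: i6 sll.ALU  WAW r4
c6: i7+i8 mulh.MUL/or.ALU  pair
c7: i9+i10 ld.MEM/bne.BR  pair

PAIRS = 3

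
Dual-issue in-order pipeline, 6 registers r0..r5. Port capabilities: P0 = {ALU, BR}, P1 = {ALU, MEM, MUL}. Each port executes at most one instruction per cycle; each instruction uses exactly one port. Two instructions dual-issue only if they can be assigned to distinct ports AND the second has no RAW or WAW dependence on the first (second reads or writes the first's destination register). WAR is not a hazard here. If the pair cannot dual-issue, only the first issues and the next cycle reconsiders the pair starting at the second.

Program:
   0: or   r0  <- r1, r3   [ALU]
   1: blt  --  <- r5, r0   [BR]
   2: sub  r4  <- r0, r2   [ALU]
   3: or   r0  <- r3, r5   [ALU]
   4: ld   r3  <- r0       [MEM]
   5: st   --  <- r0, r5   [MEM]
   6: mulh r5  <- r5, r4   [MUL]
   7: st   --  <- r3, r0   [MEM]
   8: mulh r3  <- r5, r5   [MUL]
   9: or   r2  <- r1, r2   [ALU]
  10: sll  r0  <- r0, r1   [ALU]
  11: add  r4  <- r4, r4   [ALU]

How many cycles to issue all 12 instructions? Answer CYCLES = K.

c0: i0 or.ALU  RAW r0
c1: i1,i2 blt.BR sub.ALU  2-wide
c2: i3 or.ALU  RAW r0
c3: i4 ld.MEM  no-port MEM/MEM
c4: i5 st.MEM  no-port MEM/MUL
c5: i6 mulh.MUL  no-port MUL/MEM
c6: i7 st.MEM  no-port MEM/MUL
c7: i8,i9 mulh.MUL or.ALU  2-wide
c8: i10,i11 sll.ALU add.ALU  2-wide

CYCLES = 9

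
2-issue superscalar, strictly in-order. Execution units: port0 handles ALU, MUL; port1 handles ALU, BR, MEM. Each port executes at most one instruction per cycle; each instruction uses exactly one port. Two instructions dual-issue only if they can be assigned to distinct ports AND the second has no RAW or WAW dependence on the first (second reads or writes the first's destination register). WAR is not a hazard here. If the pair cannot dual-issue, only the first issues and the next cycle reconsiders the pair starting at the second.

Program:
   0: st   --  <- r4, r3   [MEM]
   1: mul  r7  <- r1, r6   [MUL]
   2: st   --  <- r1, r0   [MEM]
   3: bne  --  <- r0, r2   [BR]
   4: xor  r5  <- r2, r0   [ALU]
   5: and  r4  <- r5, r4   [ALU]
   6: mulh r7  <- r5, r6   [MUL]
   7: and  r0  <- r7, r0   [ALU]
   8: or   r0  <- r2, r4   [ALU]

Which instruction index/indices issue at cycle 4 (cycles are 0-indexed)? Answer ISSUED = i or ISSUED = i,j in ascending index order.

ISSUED = 7

  cy0 -> i0&i1 (st.MEM/mul.MUL) pair
  cy1 -> i2 (st.MEM) no-port MEM/BR
  cy2 -> i3&i4 (bne.BR/xor.ALU) pair
  cy3 -> i5&i6 (and.ALU/mulh.MUL) pair
  cy4 -> i7 (and.ALU) WAW r0
  cy5 -> i8 (or.ALU) tail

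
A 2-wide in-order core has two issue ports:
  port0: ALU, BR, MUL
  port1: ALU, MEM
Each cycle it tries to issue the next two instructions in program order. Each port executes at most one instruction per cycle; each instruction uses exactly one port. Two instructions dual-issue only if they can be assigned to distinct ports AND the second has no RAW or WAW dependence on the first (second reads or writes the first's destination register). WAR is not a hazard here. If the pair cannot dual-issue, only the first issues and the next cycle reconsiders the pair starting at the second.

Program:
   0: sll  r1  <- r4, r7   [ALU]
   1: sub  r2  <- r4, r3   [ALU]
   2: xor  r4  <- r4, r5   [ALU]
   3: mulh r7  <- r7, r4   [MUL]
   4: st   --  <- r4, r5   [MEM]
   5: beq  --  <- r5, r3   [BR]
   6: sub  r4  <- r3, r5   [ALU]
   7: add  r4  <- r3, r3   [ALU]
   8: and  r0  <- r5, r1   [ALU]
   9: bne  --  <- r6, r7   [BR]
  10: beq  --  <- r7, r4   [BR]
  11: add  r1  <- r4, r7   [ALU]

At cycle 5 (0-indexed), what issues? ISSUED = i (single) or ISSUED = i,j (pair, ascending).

ISSUED = 9

[0] i0,i1  sll;sub  -- dual
[1] i2  xor  -- RAW r4
[2] i3,i4  mulh;st  -- dual
[3] i5,i6  beq;sub  -- dual
[4] i7,i8  add;and  -- dual
[5] i9  bne  -- no-port BR/BR
[6] i10,i11  beq;add  -- dual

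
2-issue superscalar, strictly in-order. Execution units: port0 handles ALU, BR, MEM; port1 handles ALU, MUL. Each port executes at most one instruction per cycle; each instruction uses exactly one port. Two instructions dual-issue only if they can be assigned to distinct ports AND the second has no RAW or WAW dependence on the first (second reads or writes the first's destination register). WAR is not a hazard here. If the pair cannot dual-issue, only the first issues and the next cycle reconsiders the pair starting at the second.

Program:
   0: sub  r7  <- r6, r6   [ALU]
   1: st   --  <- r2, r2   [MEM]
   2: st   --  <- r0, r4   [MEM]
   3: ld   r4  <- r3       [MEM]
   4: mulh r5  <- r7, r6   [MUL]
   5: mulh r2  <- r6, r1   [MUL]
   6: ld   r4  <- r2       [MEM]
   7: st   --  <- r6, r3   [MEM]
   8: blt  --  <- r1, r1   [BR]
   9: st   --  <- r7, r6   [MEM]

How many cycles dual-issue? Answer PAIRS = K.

0. sub.ALU+st.MEM @i0/i1  | 2-wide
1. st.MEM @i2  | no-port MEM/MEM
2. ld.MEM+mulh.MUL @i3/i4  | 2-wide
3. mulh.MUL @i5  | RAW r2
4. ld.MEM @i6  | no-port MEM/MEM
5. st.MEM @i7  | no-port MEM/BR
6. blt.BR @i8  | no-port BR/MEM
7. st.MEM @i9  | tail

PAIRS = 2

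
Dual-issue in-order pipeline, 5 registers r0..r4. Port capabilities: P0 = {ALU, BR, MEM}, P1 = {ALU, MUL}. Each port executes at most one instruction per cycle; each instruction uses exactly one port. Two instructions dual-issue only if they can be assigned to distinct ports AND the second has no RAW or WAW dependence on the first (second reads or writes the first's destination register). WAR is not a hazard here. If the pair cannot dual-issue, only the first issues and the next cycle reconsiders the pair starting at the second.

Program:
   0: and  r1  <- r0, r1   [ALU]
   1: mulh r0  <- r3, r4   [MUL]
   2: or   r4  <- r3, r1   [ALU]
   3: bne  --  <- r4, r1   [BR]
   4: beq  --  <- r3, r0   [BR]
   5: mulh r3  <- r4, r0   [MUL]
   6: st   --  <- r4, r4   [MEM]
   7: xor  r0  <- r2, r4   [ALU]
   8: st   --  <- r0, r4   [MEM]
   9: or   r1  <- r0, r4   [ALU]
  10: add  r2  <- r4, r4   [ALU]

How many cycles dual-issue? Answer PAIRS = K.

t=0 i0/i1:and+mulh ; pair
t=1 i2:or ; RAW r4
t=2 i3:bne ; no-port BR/BR
t=3 i4/i5:beq+mulh ; pair
t=4 i6/i7:st+xor ; pair
t=5 i8/i9:st+or ; pair
t=6 i10:add ; tail

PAIRS = 4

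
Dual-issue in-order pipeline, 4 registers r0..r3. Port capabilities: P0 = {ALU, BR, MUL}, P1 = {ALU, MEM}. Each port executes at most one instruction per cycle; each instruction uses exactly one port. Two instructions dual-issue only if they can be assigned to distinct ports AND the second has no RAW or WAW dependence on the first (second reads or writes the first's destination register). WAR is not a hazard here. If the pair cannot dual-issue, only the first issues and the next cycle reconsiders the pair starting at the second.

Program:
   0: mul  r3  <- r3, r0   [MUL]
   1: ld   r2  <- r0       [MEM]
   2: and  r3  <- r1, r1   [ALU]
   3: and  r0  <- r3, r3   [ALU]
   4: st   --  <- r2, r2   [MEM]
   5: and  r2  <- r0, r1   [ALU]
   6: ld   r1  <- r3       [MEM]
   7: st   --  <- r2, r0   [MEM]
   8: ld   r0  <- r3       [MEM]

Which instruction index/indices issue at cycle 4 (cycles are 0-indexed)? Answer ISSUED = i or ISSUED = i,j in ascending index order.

ISSUED = 7

[0] i0&i1  mul;ld  -- pair
[1] i2  and  -- RAW r3
[2] i3&i4  and;st  -- pair
[3] i5&i6  and;ld  -- pair
[4] i7  st  -- no-port MEM/MEM
[5] i8  ld  -- tail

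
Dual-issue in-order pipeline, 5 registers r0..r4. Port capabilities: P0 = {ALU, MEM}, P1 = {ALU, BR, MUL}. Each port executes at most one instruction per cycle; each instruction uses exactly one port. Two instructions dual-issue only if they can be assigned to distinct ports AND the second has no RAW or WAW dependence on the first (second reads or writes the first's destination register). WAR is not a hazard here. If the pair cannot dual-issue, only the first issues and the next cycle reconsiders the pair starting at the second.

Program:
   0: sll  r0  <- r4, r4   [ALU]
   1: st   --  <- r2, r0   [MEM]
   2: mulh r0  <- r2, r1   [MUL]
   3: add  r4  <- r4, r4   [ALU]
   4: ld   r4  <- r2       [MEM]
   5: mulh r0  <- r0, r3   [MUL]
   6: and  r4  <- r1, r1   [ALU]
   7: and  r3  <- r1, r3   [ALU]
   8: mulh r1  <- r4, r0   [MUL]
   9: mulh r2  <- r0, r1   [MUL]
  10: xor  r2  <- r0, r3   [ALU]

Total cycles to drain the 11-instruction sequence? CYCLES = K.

0. sll.ALU @i0  | RAW r0
1. st.MEM/mulh.MUL @i1,i2  | 2-wide
2. add.ALU @i3  | WAW r4
3. ld.MEM/mulh.MUL @i4,i5  | 2-wide
4. and.ALU/and.ALU @i6,i7  | 2-wide
5. mulh.MUL @i8  | no-port MUL/MUL
6. mulh.MUL @i9  | WAW r2
7. xor.ALU @i10  | tail

CYCLES = 8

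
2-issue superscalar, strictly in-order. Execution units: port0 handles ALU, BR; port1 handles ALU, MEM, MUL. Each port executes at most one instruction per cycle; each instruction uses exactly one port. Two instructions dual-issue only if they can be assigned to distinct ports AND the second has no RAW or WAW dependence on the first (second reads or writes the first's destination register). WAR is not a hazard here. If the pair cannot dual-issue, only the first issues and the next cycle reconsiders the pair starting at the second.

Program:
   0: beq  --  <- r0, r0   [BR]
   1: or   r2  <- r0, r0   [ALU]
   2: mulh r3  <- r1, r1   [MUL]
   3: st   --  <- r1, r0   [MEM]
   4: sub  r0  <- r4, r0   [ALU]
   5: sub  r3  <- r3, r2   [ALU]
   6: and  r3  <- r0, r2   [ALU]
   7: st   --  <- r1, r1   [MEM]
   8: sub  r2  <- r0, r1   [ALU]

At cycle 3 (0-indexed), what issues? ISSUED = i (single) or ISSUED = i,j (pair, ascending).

ISSUED = 5

  cy0 -> i0&i1 (beq;or) pair
  cy1 -> i2 (mulh) no-port MUL/MEM
  cy2 -> i3&i4 (st;sub) pair
  cy3 -> i5 (sub) WAW r3
  cy4 -> i6&i7 (and;st) pair
  cy5 -> i8 (sub) tail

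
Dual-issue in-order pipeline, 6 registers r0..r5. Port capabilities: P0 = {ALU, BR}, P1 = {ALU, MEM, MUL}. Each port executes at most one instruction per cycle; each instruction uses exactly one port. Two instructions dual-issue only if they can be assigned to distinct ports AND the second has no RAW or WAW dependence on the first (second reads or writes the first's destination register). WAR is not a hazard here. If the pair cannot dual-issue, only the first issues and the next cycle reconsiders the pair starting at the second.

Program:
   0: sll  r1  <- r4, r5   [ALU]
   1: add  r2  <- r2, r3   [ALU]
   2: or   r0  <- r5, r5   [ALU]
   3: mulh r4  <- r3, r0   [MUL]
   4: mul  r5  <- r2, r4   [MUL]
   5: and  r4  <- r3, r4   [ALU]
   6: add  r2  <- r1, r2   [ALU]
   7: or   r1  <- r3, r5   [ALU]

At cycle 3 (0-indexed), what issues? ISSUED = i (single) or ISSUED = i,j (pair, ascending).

#0 head=0: sll.ALU add.ALU i0+i1 dual
#1 head=2: or.ALU i2 RAW r0
#2 head=3: mulh.MUL i3 no-port MUL/MUL
#3 head=4: mul.MUL and.ALU i4+i5 dual
#4 head=6: add.ALU or.ALU i6+i7 dual

ISSUED = 4,5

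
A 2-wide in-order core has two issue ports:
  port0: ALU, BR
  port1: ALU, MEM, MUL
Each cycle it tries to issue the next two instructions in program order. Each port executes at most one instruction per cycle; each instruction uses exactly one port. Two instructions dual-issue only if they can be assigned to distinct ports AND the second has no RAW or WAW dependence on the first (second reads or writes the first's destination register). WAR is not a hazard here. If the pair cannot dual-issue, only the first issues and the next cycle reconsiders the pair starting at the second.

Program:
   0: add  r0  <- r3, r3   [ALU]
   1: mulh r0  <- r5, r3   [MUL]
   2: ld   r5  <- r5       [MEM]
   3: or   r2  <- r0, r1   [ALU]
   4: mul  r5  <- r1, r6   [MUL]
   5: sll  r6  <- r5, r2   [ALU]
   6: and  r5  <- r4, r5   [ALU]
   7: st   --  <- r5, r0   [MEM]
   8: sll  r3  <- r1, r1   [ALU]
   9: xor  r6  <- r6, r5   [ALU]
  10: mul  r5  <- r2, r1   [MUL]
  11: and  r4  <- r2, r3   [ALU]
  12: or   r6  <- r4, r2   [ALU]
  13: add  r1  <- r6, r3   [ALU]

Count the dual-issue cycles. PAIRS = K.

PAIRS = 4

#0 head=0: add.ALU i0 WAW r0
#1 head=1: mulh.MUL i1 no-port MUL/MEM
#2 head=2: ld.MEM or.ALU i2+i3 dual
#3 head=4: mul.MUL i4 RAW r5
#4 head=5: sll.ALU and.ALU i5+i6 dual
#5 head=7: st.MEM sll.ALU i7+i8 dual
#6 head=9: xor.ALU mul.MUL i9+i10 dual
#7 head=11: and.ALU i11 RAW r4
#8 head=12: or.ALU i12 RAW r6
#9 head=13: add.ALU i13 tail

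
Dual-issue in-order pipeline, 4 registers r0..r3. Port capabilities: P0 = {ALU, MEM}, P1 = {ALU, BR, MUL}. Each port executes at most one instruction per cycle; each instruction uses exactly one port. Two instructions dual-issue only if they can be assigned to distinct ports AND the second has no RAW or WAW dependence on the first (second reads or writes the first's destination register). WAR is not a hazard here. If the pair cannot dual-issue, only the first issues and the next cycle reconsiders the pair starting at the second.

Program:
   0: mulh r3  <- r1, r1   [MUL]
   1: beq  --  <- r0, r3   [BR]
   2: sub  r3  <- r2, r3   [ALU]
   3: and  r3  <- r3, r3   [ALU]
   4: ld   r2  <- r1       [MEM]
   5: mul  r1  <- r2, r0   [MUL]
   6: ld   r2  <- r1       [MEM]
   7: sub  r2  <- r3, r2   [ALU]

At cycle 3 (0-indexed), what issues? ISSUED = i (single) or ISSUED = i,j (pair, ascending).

t=0 i0:mulh.MUL ; no-port MUL/BR
t=1 i1/i2:beq.BR/sub.ALU ; dual
t=2 i3/i4:and.ALU/ld.MEM ; dual
t=3 i5:mul.MUL ; RAW r1
t=4 i6:ld.MEM ; RAW+WAW r2
t=5 i7:sub.ALU ; tail

ISSUED = 5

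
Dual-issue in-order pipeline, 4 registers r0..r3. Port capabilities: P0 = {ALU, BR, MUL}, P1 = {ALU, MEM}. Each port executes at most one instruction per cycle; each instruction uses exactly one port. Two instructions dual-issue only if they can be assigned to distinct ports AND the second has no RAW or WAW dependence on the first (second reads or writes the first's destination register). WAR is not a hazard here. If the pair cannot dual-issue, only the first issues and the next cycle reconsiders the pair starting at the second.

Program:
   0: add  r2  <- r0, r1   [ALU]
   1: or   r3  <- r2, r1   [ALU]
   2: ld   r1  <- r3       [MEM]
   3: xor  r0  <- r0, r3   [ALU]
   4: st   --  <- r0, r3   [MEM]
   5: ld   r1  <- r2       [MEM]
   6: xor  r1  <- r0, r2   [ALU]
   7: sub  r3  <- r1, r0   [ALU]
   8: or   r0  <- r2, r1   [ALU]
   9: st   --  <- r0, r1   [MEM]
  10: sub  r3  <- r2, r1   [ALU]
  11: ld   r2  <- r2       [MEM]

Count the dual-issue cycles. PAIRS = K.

PAIRS = 3

0. add @i0  | RAW r2
1. or @i1  | RAW r3
2. ld+xor @i2+i3  | pair
3. st @i4  | no-port MEM/MEM
4. ld @i5  | WAW r1
5. xor @i6  | RAW r1
6. sub+or @i7+i8  | pair
7. st+sub @i9+i10  | pair
8. ld @i11  | tail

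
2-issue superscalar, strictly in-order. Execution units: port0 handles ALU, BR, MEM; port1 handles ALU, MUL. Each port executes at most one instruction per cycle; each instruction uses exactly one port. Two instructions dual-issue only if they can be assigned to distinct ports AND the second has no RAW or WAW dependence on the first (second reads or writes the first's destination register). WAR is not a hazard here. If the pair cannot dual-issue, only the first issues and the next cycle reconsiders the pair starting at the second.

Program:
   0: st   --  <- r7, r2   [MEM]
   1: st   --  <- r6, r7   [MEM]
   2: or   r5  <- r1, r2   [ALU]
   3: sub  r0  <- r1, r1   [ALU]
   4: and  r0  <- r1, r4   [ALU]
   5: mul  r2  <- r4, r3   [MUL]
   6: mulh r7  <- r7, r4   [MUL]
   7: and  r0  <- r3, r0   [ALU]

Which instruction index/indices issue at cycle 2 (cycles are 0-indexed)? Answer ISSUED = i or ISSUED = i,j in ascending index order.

t=0 i0:st.MEM ; no-port MEM/MEM
t=1 i1,i2:st.MEM+or.ALU ; 2-wide
t=2 i3:sub.ALU ; WAW r0
t=3 i4,i5:and.ALU+mul.MUL ; 2-wide
t=4 i6,i7:mulh.MUL+and.ALU ; 2-wide

ISSUED = 3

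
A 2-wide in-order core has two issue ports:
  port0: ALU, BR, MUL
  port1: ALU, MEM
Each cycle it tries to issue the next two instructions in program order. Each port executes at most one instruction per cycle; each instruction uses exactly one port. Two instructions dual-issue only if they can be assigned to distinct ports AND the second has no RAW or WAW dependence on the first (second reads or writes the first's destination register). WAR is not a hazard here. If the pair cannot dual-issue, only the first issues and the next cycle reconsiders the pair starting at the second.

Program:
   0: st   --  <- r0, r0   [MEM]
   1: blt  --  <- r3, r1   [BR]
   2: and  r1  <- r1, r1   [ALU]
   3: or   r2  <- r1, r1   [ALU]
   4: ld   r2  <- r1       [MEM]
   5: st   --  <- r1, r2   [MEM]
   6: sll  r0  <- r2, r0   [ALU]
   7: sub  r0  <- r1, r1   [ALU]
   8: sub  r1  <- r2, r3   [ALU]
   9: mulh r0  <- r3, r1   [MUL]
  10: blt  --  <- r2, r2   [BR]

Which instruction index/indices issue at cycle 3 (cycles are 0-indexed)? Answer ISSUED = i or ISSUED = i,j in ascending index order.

ISSUED = 4

c0: i0+i1 st.MEM blt.BR  dual
c1: i2 and.ALU  RAW r1
c2: i3 or.ALU  WAW r2
c3: i4 ld.MEM  no-port MEM/MEM
c4: i5+i6 st.MEM sll.ALU  dual
c5: i7+i8 sub.ALU sub.ALU  dual
c6: i9 mulh.MUL  no-port MUL/BR
c7: i10 blt.BR  tail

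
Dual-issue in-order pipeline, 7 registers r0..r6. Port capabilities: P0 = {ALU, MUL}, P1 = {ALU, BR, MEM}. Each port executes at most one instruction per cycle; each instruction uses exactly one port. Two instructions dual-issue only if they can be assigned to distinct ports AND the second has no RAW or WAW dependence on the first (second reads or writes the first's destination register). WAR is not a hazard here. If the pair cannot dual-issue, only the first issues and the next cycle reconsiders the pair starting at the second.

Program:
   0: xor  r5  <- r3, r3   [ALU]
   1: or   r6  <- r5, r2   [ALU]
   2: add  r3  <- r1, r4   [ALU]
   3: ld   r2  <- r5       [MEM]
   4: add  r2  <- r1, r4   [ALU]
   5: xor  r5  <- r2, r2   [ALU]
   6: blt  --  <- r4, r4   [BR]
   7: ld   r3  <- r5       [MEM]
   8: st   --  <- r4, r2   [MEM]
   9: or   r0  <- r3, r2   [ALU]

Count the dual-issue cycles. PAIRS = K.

t=0 i0:xor.ALU ; RAW r5
t=1 i1/i2:or.ALU/add.ALU ; dual
t=2 i3:ld.MEM ; WAW r2
t=3 i4:add.ALU ; RAW r2
t=4 i5/i6:xor.ALU/blt.BR ; dual
t=5 i7:ld.MEM ; no-port MEM/MEM
t=6 i8/i9:st.MEM/or.ALU ; dual

PAIRS = 3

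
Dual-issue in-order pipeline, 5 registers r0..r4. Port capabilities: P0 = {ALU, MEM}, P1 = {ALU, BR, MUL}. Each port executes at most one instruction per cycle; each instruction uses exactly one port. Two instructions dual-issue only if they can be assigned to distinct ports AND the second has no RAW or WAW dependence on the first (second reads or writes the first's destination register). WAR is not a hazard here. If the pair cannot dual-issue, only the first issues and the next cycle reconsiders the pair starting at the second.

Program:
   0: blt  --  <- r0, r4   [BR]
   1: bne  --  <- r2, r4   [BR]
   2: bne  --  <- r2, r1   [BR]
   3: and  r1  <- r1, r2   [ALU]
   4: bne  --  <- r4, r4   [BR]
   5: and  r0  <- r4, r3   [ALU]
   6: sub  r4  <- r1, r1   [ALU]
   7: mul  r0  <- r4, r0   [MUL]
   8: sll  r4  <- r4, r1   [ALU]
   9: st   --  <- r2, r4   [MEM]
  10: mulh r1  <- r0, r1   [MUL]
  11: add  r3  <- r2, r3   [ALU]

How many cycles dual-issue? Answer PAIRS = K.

PAIRS = 4

t=0 i0:blt ; no-port BR/BR
t=1 i1:bne ; no-port BR/BR
t=2 i2,i3:bne and ; dual
t=3 i4,i5:bne and ; dual
t=4 i6:sub ; RAW r4
t=5 i7,i8:mul sll ; dual
t=6 i9,i10:st mulh ; dual
t=7 i11:add ; tail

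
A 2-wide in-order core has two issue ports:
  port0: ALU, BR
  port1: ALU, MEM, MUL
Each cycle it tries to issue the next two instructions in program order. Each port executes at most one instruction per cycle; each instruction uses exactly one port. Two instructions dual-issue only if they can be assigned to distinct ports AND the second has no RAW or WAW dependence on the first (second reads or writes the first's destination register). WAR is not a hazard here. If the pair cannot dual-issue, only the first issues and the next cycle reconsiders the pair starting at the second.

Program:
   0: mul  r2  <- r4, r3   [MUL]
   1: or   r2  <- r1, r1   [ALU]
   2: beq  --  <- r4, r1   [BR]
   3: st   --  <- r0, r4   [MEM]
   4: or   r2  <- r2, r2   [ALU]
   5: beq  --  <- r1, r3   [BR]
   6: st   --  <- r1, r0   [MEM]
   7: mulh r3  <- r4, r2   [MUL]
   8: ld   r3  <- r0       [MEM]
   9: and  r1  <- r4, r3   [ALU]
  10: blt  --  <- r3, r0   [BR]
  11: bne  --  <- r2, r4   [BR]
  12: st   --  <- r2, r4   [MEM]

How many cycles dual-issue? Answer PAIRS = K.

PAIRS = 5

#0 head=0: mul i0 WAW r2
#1 head=1: or+beq i1+i2 2-wide
#2 head=3: st+or i3+i4 2-wide
#3 head=5: beq+st i5+i6 2-wide
#4 head=7: mulh i7 no-port MUL/MEM
#5 head=8: ld i8 RAW r3
#6 head=9: and+blt i9+i10 2-wide
#7 head=11: bne+st i11+i12 2-wide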